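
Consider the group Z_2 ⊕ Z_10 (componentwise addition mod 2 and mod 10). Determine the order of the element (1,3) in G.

10

The order of (1,3) in Z_2 × Z_10 is lcm(ord(1) in Z_2, ord(3) in Z_10).
ord(1) = 2 and ord(3) = 10, so |⟨(1,3)⟩| = lcm(2, 10) = 10.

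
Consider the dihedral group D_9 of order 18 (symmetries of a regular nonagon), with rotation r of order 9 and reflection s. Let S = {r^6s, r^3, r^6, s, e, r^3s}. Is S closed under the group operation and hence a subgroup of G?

Yes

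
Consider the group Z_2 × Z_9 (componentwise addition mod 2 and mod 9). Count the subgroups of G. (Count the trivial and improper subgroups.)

|G| = 18, so by Lagrange every subgroup order divides 18. Divisors: 1, 2, 3, 6, 9, 18.
Subgroups by order — order 1: 1; order 2: 1; order 3: 1; order 6: 1; order 9: 1; order 18: 1.
Total: 1 + 1 + 1 + 1 + 1 + 1 = 6.

6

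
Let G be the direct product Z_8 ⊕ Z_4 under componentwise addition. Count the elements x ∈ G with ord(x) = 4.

An element (a,b) has order lcm(ord(a), ord(b)); count pairs with lcm equal to 4.
Enumerating gives 12 such elements.

12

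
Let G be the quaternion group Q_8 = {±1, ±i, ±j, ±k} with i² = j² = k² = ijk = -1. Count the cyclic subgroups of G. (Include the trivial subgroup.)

5

Group the elements of G by the cyclic subgroup they generate; each cyclic subgroup of order d accounts for φ(d) elements.
Cyclic subgroups by order — order 1: 1; order 2: 1; order 4: 3.
Total: 5.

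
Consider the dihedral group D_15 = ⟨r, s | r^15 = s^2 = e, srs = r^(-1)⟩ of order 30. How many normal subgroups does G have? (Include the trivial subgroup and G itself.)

5

G has 28 subgroups. Checking conjugation-invariance by order — order 1: 1/1 normal; order 2: 0/15 normal; order 3: 1/1 normal; order 5: 1/1 normal; order 6: 0/5 normal; order 10: 0/3 normal; order 15: 1/1 normal; order 30: 1/1 normal.
Total normal subgroups: 5.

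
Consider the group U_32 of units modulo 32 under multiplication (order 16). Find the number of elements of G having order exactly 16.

No element of G has order 16 (even though 16 | 16).

0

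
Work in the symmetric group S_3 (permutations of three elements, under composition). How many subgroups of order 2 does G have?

|G| = 6 and 2 | 6, so subgroups of order 2 are possible by Lagrange.
The subgroups of order 2 are: {e, (1 2)}; {e, (1 3)}; {e, (2 3)}.
So G has 3 subgroups of order 2.

3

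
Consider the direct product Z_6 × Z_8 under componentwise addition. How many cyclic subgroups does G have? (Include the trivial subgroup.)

Group the elements of G by the cyclic subgroup they generate; each cyclic subgroup of order d accounts for φ(d) elements.
Cyclic subgroups by order — order 1: 1; order 2: 3; order 3: 1; order 4: 2; order 6: 3; order 8: 2; order 12: 2; order 24: 2.
Total: 16.

16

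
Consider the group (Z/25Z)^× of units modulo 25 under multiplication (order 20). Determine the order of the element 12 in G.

20

Compute successive powers of 12 mod 25: 12, 19, 3, 11, 7, 9, 8, 21, …; 12^20 ≡ 1 (mod 25).
So |⟨12⟩| = 20.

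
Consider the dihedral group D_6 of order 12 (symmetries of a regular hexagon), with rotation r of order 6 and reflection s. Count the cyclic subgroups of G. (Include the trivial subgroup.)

10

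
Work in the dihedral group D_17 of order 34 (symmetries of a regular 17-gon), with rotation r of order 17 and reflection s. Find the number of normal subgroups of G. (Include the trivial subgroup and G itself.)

3

G has 20 subgroups. Checking conjugation-invariance by order — order 1: 1/1 normal; order 2: 0/17 normal; order 17: 1/1 normal; order 34: 1/1 normal.
Total normal subgroups: 3.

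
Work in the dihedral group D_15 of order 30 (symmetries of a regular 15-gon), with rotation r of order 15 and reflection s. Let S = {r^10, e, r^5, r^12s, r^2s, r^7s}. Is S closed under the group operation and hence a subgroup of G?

Yes

|S| = 6 divides |G| = 30, consistent with Lagrange.
S contains the identity, every element's inverse is in S, and S is closed under ·: it is a subgroup.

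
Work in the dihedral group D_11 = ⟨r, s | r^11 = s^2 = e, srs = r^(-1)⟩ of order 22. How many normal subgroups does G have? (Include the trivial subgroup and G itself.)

3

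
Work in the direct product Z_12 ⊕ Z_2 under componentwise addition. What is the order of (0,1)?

The order of (0,1) in Z_12 × Z_2 is lcm(ord(0) in Z_12, ord(1) in Z_2).
ord(0) = 1 and ord(1) = 2, so |⟨(0,1)⟩| = lcm(1, 2) = 2.

2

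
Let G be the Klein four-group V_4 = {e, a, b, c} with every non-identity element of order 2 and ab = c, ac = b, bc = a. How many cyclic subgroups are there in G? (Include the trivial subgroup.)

4

Each element a generates a cyclic subgroup ⟨a⟩; distinct elements may generate the same one (a cyclic group of order d has φ(d) generators).
Cyclic subgroups by order — order 1: 1; order 2: 3.
Total: 4.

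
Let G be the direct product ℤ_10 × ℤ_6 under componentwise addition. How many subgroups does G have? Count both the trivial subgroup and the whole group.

20

|G| = 60, so by Lagrange every subgroup order divides 60. Divisors: 1, 2, 3, 4, 5, 6, 10, 12, 15, 20, 30, 60.
Subgroups by order — order 1: 1; order 2: 3; order 3: 1; order 4: 1; order 5: 1; order 6: 3; order 10: 3; order 12: 1; order 15: 1; order 20: 1; order 30: 3; order 60: 1.
Total: 1 + 3 + 1 + 1 + 1 + 3 + 3 + 1 + 1 + 1 + 3 + 1 = 20.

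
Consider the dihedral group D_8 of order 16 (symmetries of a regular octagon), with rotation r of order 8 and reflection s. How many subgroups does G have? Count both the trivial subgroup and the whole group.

19

|G| = 16, so by Lagrange every subgroup order divides 16. Divisors: 1, 2, 4, 8, 16.
Subgroups by order — order 1: 1; order 2: 9; order 4: 5; order 8: 3; order 16: 1.
Total: 1 + 9 + 5 + 3 + 1 = 19.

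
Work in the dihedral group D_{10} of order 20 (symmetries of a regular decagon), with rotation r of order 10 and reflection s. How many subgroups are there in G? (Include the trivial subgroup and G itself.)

22

|G| = 20, so by Lagrange every subgroup order divides 20. Divisors: 1, 2, 4, 5, 10, 20.
Subgroups by order — order 1: 1; order 2: 11; order 4: 5; order 5: 1; order 10: 3; order 20: 1.
Total: 1 + 11 + 5 + 1 + 3 + 1 = 22.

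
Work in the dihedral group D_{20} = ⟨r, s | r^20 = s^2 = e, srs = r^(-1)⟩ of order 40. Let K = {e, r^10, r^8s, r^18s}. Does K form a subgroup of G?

Yes

|K| = 4 divides |G| = 40, consistent with Lagrange.
K contains the identity, every element's inverse is in K, and K is closed under ·: it is a subgroup.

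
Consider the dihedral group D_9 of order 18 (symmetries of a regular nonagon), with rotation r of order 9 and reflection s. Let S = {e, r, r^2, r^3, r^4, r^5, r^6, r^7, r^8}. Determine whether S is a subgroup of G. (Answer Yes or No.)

Yes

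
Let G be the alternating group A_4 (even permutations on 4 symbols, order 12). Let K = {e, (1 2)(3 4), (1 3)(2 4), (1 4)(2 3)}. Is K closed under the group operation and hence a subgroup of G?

|K| = 4 divides |G| = 12, consistent with Lagrange.
K contains the identity, every element's inverse is in K, and K is closed under ∘: it is a subgroup.

Yes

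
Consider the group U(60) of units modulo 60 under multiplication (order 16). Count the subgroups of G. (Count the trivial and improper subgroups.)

|G| = 16, so by Lagrange every subgroup order divides 16. Divisors: 1, 2, 4, 8, 16.
Subgroups by order — order 1: 1; order 2: 7; order 4: 11; order 8: 7; order 16: 1.
Total: 1 + 7 + 11 + 7 + 1 = 27.

27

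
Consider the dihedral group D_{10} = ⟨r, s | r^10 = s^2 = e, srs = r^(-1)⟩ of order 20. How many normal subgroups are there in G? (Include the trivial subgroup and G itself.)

G has 22 subgroups. Checking conjugation-invariance by order — order 1: 1/1 normal; order 2: 1/11 normal; order 4: 0/5 normal; order 5: 1/1 normal; order 10: 3/3 normal; order 20: 1/1 normal.
Total normal subgroups: 7.

7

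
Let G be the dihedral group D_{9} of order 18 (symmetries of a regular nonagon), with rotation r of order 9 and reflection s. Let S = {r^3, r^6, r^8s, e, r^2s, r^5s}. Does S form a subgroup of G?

|S| = 6 divides |G| = 18, consistent with Lagrange.
S contains the identity, every element's inverse is in S, and S is closed under ·: it is a subgroup.

Yes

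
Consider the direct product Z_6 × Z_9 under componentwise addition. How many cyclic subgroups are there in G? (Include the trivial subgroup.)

Each element a generates a cyclic subgroup ⟨a⟩; distinct elements may generate the same one (a cyclic group of order d has φ(d) generators).
Cyclic subgroups by order — order 1: 1; order 2: 1; order 3: 4; order 6: 4; order 9: 3; order 18: 3.
Total: 16.

16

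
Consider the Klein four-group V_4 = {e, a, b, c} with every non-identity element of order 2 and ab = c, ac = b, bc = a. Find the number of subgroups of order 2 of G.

3

|G| = 4 and 2 | 4, so subgroups of order 2 are possible by Lagrange.
The subgroups of order 2 are: {e, a}; {e, b}; {e, c}.
So G has 3 subgroups of order 2.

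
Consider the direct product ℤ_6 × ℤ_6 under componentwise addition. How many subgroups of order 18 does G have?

3

|G| = 36 and 18 | 36, so subgroups of order 18 are possible by Lagrange.
The subgroups of order 18 are: {(0,0), (0,1), (0,2), (0,3), (0,4), (0,5), (2,0), (2,1), (2,2), (2,3), (2,4), (2,5), (4,0), (4,1), (4,2), (4,3), (4,4), (4,5)}; {(0,0), (0,2), (0,4), (1,0), (1,2), (1,4), (2,0), (2,2), (2,4), (3,0), (3,2), (3,4), (4,0), (4,2), (4,4), (5,0), (5,2), (5,4)}; {(0,0), (0,2), (0,4), (1,1), (1,3), (1,5), (2,0), (2,2), (2,4), (3,1), (3,3), (3,5), (4,0), (4,2), (4,4), (5,1), (5,3), (5,5)}.
So G has 3 subgroups of order 18.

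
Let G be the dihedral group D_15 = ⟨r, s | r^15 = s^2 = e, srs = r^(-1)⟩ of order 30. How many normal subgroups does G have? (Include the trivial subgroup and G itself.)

G has 28 subgroups. Checking conjugation-invariance by order — order 1: 1/1 normal; order 2: 0/15 normal; order 3: 1/1 normal; order 5: 1/1 normal; order 6: 0/5 normal; order 10: 0/3 normal; order 15: 1/1 normal; order 30: 1/1 normal.
Total normal subgroups: 5.

5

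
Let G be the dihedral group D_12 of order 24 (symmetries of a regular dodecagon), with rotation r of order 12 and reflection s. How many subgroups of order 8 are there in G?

3

|G| = 24 and 8 | 24, so subgroups of order 8 are possible by Lagrange.
The subgroups of order 8 are: {e, r^3, r^6, r^9, rs, r^4s, r^7s, r^10s}; {e, r^3, r^6, r^9, r^2s, r^5s, r^8s, r^11s}; {e, r^3, r^6, r^9, s, r^3s, r^6s, r^9s}.
So G has 3 subgroups of order 8.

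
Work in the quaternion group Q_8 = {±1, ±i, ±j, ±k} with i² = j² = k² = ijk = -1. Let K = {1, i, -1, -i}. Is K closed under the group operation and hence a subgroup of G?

Yes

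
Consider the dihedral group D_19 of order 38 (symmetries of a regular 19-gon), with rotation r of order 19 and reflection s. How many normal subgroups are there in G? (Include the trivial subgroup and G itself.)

3

G has 22 subgroups. Checking conjugation-invariance by order — order 1: 1/1 normal; order 2: 0/19 normal; order 19: 1/1 normal; order 38: 1/1 normal.
Total normal subgroups: 3.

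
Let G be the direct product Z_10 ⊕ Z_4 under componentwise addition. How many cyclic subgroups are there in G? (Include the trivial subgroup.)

12

Each element a generates a cyclic subgroup ⟨a⟩; distinct elements may generate the same one (a cyclic group of order d has φ(d) generators).
Cyclic subgroups by order — order 1: 1; order 2: 3; order 4: 2; order 5: 1; order 10: 3; order 20: 2.
Total: 12.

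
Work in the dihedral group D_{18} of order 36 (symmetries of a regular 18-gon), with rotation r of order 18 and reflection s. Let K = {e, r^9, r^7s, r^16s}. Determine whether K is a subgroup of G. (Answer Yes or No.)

Yes

|K| = 4 divides |G| = 36, consistent with Lagrange.
K contains the identity, every element's inverse is in K, and K is closed under ·: it is a subgroup.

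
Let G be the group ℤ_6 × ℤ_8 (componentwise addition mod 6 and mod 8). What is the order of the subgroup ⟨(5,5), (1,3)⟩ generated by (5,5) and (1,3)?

|⟨(5,5)⟩| = 24 and |⟨(1,3)⟩| = 24, so |H| is a multiple of lcm(24, 24) = 24 and divides |G| = 48.
Closing under the operation: H = {(0,0), (0,2), (0,4), (0,6), (1,1), (1,3), (1,5), (1,7), (2,0), (2,2), (2,4), (2,6), (3,1), (3,3), (3,5), (3,7), (4,0), (4,2), (4,4), (4,6), (5,1), (5,3), (5,5), (5,7)}, so |H| = 24.

24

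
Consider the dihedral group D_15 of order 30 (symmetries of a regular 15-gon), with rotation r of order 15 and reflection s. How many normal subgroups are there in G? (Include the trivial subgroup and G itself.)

G has 28 subgroups. Checking conjugation-invariance by order — order 1: 1/1 normal; order 2: 0/15 normal; order 3: 1/1 normal; order 5: 1/1 normal; order 6: 0/5 normal; order 10: 0/3 normal; order 15: 1/1 normal; order 30: 1/1 normal.
Total normal subgroups: 5.

5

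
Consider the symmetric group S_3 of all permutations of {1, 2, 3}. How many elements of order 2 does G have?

The elements of order 2 are: (2 3), (1 2), (1 3).
That's 3.

3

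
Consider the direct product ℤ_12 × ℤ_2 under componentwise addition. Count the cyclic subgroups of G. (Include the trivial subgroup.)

12

Each element a generates a cyclic subgroup ⟨a⟩; distinct elements may generate the same one (a cyclic group of order d has φ(d) generators).
Cyclic subgroups by order — order 1: 1; order 2: 3; order 3: 1; order 4: 2; order 6: 3; order 12: 2.
Total: 12.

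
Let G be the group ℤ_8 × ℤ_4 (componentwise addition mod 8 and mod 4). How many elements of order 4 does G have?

12

An element (a,b) has order lcm(ord(a), ord(b)); count pairs with lcm equal to 4.
Enumerating gives 12 such elements.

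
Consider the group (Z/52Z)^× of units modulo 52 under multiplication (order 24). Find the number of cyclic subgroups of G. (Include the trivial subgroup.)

12

A cyclic subgroup of order d is generated by each of its φ(d) elements of order d, so the cyclic subgroups of order d number (#elements of order d)/φ(d).
Cyclic subgroups by order — order 1: 1; order 2: 3; order 3: 1; order 4: 2; order 6: 3; order 12: 2.
Total: 12.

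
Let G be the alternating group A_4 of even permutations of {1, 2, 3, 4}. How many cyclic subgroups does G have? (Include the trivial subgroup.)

8

A cyclic subgroup of order d is generated by each of its φ(d) elements of order d, so the cyclic subgroups of order d number (#elements of order d)/φ(d).
Cyclic subgroups by order — order 1: 1; order 2: 3; order 3: 4.
Total: 8.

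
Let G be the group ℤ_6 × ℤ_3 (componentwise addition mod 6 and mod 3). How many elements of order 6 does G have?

8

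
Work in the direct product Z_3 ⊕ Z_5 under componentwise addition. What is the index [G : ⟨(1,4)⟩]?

|⟨(1,4)⟩| = 15 and |G| = 15.
By Lagrange, [G : H] = |G|/|H| = 15/15 = 1.

1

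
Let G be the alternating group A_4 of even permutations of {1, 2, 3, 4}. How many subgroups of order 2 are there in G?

|G| = 12 and 2 | 12, so subgroups of order 2 are possible by Lagrange.
The subgroups of order 2 are: {e, (1 2)(3 4)}; {e, (1 3)(2 4)}; {e, (1 4)(2 3)}.
So G has 3 subgroups of order 2.

3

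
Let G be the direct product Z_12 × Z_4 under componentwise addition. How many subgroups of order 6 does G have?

|G| = 48 and 6 | 48, so subgroups of order 6 are possible by Lagrange.
The subgroups of order 6 are: {(0,0), (0,2), (4,0), (4,2), (8,0), (8,2)}; {(0,0), (2,0), (4,0), (6,0), (8,0), (10,0)}; {(0,0), (2,2), (4,0), (6,2), (8,0), (10,2)}.
So G has 3 subgroups of order 6.

3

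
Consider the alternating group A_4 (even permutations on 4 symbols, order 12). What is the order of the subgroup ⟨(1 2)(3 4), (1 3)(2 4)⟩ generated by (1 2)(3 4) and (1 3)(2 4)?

|⟨(1 2)(3 4)⟩| = 2 and |⟨(1 3)(2 4)⟩| = 2, so |H| is a multiple of lcm(2, 2) = 2 and divides |G| = 12.
Closing under the operation: H = {e, (1 2)(3 4), (1 3)(2 4), (1 4)(2 3)}, so |H| = 4.

4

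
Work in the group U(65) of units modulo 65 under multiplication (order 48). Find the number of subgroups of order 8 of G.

|G| = 48 and 8 | 48, so subgroups of order 8 are possible by Lagrange.
The subgroups of order 8 are: {1, 12, 14, 27, 38, 51, 53, 64}; {1, 8, 14, 18, 47, 51, 57, 64}; {1, 14, 21, 31, 34, 44, 51, 64}.
So G has 3 subgroups of order 8.

3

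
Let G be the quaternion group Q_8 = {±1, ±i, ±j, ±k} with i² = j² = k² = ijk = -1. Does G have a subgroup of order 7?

7 does not divide |G| = 8, so by Lagrange no subgroup of order 7 exists.

No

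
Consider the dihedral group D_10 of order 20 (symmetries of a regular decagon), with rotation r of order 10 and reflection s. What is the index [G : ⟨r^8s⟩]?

10

|⟨r^8s⟩| = 2 and |G| = 20.
By Lagrange, [G : H] = |G|/|H| = 20/2 = 10.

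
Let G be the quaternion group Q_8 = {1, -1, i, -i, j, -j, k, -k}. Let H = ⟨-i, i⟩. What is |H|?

|⟨-i⟩| = 4 and |⟨i⟩| = 4, so |H| is a multiple of lcm(4, 4) = 4 and divides |G| = 8.
Closing under the operation: H = {1, -1, i, -i}, so |H| = 4.

4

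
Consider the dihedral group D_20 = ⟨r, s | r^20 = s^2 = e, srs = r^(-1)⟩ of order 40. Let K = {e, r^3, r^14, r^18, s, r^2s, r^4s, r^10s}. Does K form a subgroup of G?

No

r^3 ∈ K but its inverse r^17 ∉ K, so K is not a subgroup.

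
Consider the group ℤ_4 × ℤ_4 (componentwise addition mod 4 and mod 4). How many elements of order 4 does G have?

An element (a,b) has order lcm(ord(a), ord(b)); count pairs with lcm equal to 4.
Enumerating gives 12 such elements.

12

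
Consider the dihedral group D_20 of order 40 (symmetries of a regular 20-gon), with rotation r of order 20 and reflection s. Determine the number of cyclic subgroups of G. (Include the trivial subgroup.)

Group the elements of G by the cyclic subgroup they generate; each cyclic subgroup of order d accounts for φ(d) elements.
Cyclic subgroups by order — order 1: 1; order 2: 21; order 4: 1; order 5: 1; order 10: 1; order 20: 1.
Total: 26.

26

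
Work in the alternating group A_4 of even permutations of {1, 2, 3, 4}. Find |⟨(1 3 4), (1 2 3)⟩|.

|⟨(1 3 4)⟩| = 3 and |⟨(1 2 3)⟩| = 3, so |H| is a multiple of lcm(3, 3) = 3 and divides |G| = 12.
Closing {(1 3 4), (1 2 3)} under the group operation gives all of G, so |H| = 12.

12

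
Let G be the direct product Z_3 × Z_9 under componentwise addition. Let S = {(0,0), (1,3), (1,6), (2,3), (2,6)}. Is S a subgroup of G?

|S| = 5 does not divide |G| = 27, so by Lagrange S is not a subgroup.

No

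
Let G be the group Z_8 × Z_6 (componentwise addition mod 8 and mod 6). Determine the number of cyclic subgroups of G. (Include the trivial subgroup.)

A cyclic subgroup of order d is generated by each of its φ(d) elements of order d, so the cyclic subgroups of order d number (#elements of order d)/φ(d).
Cyclic subgroups by order — order 1: 1; order 2: 3; order 3: 1; order 4: 2; order 6: 3; order 8: 2; order 12: 2; order 24: 2.
Total: 16.

16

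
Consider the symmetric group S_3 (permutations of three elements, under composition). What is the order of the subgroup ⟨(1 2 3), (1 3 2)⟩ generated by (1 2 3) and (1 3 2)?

3

|⟨(1 2 3)⟩| = 3 and |⟨(1 3 2)⟩| = 3, so |H| is a multiple of lcm(3, 3) = 3 and divides |G| = 6.
Closing under the operation: H = {e, (1 2 3), (1 3 2)}, so |H| = 3.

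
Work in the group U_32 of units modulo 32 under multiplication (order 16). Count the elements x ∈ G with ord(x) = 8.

8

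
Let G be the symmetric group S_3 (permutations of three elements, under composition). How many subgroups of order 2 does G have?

|G| = 6 and 2 | 6, so subgroups of order 2 are possible by Lagrange.
The subgroups of order 2 are: {e, (1 2)}; {e, (1 3)}; {e, (2 3)}.
So G has 3 subgroups of order 2.

3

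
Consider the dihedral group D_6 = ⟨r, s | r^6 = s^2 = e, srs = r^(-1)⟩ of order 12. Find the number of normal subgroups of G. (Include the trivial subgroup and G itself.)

7

G has 16 subgroups. Checking conjugation-invariance by order — order 1: 1/1 normal; order 2: 1/7 normal; order 3: 1/1 normal; order 4: 0/3 normal; order 6: 3/3 normal; order 12: 1/1 normal.
Total normal subgroups: 7.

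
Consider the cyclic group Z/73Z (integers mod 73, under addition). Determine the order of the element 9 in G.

In Z/73Z, the order of an element a is n/gcd(a, n).
gcd(9, 73) = 1, so |⟨9⟩| = 73/1 = 73.

73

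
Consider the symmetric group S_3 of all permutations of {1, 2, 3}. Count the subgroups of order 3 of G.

1

|G| = 6 and 3 | 6, so subgroups of order 3 are possible by Lagrange.
The subgroups of order 3 are: {e, (1 2 3), (1 3 2)}.
So G has 1 subgroup of order 3.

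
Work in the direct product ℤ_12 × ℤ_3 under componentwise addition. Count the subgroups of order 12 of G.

4

|G| = 36 and 12 | 36, so subgroups of order 12 are possible by Lagrange.
The subgroups of order 12 are: {(0,0), (0,1), (0,2), (3,0), (3,1), (3,2), (6,0), (6,1), (6,2), (9,0), (9,1), (9,2)}; {(0,0), (1,0), (2,0), (3,0), (4,0), (5,0), (6,0), (7,0), (8,0), (9,0), (10,0), (11,0)}; {(0,0), (1,1), (2,2), (3,0), (4,1), (5,2), (6,0), (7,1), (8,2), (9,0), (10,1), (11,2)}; {(0,0), (1,2), (2,1), (3,0), (4,2), (5,1), (6,0), (7,2), (8,1), (9,0), (10,2), (11,1)}.
So G has 4 subgroups of order 12.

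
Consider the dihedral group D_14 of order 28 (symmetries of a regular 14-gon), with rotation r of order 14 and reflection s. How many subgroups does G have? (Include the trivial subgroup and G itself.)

|G| = 28, so by Lagrange every subgroup order divides 28. Divisors: 1, 2, 4, 7, 14, 28.
Subgroups by order — order 1: 1; order 2: 15; order 4: 7; order 7: 1; order 14: 3; order 28: 1.
Total: 1 + 15 + 7 + 1 + 3 + 1 = 28.

28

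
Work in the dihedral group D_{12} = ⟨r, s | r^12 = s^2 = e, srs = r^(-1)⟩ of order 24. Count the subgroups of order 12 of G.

3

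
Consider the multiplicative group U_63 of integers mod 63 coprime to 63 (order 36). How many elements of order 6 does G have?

Enumerating element orders in G gives 24 elements of order 6.

24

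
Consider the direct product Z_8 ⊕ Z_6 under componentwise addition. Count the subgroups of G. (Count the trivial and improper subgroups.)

|G| = 48, so by Lagrange every subgroup order divides 48. Divisors: 1, 2, 3, 4, 6, 8, 12, 16, 24, 48.
Subgroups by order — order 1: 1; order 2: 3; order 3: 1; order 4: 3; order 6: 3; order 8: 3; order 12: 3; order 16: 1; order 24: 3; order 48: 1.
Total: 1 + 3 + 1 + 3 + 3 + 3 + 3 + 1 + 3 + 1 = 22.

22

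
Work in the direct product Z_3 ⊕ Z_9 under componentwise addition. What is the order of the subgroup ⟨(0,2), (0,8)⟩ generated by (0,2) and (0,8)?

9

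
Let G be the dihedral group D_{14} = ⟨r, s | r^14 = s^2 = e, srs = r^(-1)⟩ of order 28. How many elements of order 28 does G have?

0

No element of G has order 28 (even though 28 | 28).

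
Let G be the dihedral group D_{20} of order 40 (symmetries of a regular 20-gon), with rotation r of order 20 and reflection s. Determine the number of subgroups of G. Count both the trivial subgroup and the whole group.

48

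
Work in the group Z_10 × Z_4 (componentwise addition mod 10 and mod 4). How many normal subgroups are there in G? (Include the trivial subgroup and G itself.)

G is abelian, so every subgroup is normal.
G has 16 subgroups in total, hence 16 normal subgroups.

16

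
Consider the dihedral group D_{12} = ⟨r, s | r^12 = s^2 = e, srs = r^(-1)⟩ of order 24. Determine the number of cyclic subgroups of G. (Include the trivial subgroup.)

18

Group the elements of G by the cyclic subgroup they generate; each cyclic subgroup of order d accounts for φ(d) elements.
Cyclic subgroups by order — order 1: 1; order 2: 13; order 3: 1; order 4: 1; order 6: 1; order 12: 1.
Total: 18.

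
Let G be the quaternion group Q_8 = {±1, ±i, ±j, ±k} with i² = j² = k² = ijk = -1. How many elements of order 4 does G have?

The elements of order 4 are: i, -i, j, -j, k, -k.
That's 6.

6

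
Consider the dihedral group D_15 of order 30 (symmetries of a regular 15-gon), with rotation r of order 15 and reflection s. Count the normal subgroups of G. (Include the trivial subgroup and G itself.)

5

G has 28 subgroups. Checking conjugation-invariance by order — order 1: 1/1 normal; order 2: 0/15 normal; order 3: 1/1 normal; order 5: 1/1 normal; order 6: 0/5 normal; order 10: 0/3 normal; order 15: 1/1 normal; order 30: 1/1 normal.
Total normal subgroups: 5.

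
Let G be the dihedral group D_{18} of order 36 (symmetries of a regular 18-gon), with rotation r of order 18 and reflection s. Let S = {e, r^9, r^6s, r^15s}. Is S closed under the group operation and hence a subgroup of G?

Yes

|S| = 4 divides |G| = 36, consistent with Lagrange.
S contains the identity, every element's inverse is in S, and S is closed under ·: it is a subgroup.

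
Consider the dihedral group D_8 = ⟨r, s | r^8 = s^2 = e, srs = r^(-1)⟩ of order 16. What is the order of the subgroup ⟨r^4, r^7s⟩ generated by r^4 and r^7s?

|⟨r^4⟩| = 2 and |⟨r^7s⟩| = 2, so |H| is a multiple of lcm(2, 2) = 2 and divides |G| = 16.
Closing under the operation: H = {e, r^4, r^3s, r^7s}, so |H| = 4.

4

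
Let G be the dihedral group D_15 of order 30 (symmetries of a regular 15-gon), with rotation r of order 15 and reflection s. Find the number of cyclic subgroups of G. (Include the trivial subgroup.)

A cyclic subgroup of order d is generated by each of its φ(d) elements of order d, so the cyclic subgroups of order d number (#elements of order d)/φ(d).
Cyclic subgroups by order — order 1: 1; order 2: 15; order 3: 1; order 5: 1; order 15: 1.
Total: 19.

19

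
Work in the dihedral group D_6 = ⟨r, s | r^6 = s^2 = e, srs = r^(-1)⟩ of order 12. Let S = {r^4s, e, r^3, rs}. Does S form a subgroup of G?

Yes

|S| = 4 divides |G| = 12, consistent with Lagrange.
S contains the identity, every element's inverse is in S, and S is closed under ·: it is a subgroup.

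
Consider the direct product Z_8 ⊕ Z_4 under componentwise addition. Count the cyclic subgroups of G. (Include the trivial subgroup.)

Each element a generates a cyclic subgroup ⟨a⟩; distinct elements may generate the same one (a cyclic group of order d has φ(d) generators).
Cyclic subgroups by order — order 1: 1; order 2: 3; order 4: 6; order 8: 4.
Total: 14.

14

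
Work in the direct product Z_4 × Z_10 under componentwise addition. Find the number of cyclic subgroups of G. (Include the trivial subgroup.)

12

A cyclic subgroup of order d is generated by each of its φ(d) elements of order d, so the cyclic subgroups of order d number (#elements of order d)/φ(d).
Cyclic subgroups by order — order 1: 1; order 2: 3; order 4: 2; order 5: 1; order 10: 3; order 20: 2.
Total: 12.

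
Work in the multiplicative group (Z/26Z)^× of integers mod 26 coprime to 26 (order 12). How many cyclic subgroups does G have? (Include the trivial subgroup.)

A cyclic subgroup of order d is generated by each of its φ(d) elements of order d, so the cyclic subgroups of order d number (#elements of order d)/φ(d).
Cyclic subgroups by order — order 1: 1; order 2: 1; order 3: 1; order 4: 1; order 6: 1; order 12: 1.
Total: 6.

6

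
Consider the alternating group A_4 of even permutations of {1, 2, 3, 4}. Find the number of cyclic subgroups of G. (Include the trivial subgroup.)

8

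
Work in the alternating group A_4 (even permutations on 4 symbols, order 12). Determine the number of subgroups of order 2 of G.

3

|G| = 12 and 2 | 12, so subgroups of order 2 are possible by Lagrange.
The subgroups of order 2 are: {e, (1 2)(3 4)}; {e, (1 3)(2 4)}; {e, (1 4)(2 3)}.
So G has 3 subgroups of order 2.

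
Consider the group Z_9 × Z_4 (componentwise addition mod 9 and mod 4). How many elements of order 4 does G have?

2

An element (a,b) has order lcm(ord(a), ord(b)); count pairs with lcm equal to 4.
Enumerating gives 2 such elements.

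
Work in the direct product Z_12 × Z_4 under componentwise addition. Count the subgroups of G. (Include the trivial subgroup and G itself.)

|G| = 48, so by Lagrange every subgroup order divides 48. Divisors: 1, 2, 3, 4, 6, 8, 12, 16, 24, 48.
Subgroups by order — order 1: 1; order 2: 3; order 3: 1; order 4: 7; order 6: 3; order 8: 3; order 12: 7; order 16: 1; order 24: 3; order 48: 1.
Total: 1 + 3 + 1 + 7 + 3 + 3 + 7 + 1 + 3 + 1 = 30.

30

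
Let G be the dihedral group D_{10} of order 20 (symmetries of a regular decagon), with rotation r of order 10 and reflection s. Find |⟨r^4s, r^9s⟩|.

|⟨r^4s⟩| = 2 and |⟨r^9s⟩| = 2, so |H| is a multiple of lcm(2, 2) = 2 and divides |G| = 20.
Closing under the operation: H = {e, r^5, r^4s, r^9s}, so |H| = 4.

4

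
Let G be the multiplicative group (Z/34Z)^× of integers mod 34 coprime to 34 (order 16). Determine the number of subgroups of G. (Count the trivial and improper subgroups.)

5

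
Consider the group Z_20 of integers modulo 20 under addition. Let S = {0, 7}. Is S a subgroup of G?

No

7 ∈ S but its inverse 13 ∉ S, so S is not a subgroup.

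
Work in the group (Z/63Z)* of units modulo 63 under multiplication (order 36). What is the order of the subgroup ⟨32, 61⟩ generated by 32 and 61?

|⟨32⟩| = 6 and |⟨61⟩| = 6, so |H| is a multiple of lcm(6, 6) = 6 and divides |G| = 36.
Closing under the operation: H = {1, 2, 4, 8, 16, 31, 32, 47, 55, 59, 61, 62}, so |H| = 12.

12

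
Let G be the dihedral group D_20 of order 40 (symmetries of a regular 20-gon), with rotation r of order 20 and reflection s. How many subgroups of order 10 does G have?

5

|G| = 40 and 10 | 40, so subgroups of order 10 are possible by Lagrange.
The subgroups of order 10 are: {e, r^2, r^4, r^6, r^8, r^10, r^12, r^14, r^16, r^18}; {e, r^4, r^8, r^12, r^16, r^2s, r^6s, r^10s, r^14s, r^18s}; {e, r^4, r^8, r^12, r^16, r^3s, r^7s, r^11s, r^15s, r^19s}; {e, r^4, r^8, r^12, r^16, s, r^4s, r^8s, r^12s, r^16s}; … (5 in all).
So G has 5 subgroups of order 10.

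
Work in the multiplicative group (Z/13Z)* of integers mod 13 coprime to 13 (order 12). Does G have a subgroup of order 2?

2 | 12. A subgroup of order 2 is {1, 12}.

Yes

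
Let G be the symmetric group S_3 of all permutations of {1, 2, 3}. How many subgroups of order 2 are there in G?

3

|G| = 6 and 2 | 6, so subgroups of order 2 are possible by Lagrange.
The subgroups of order 2 are: {e, (1 2)}; {e, (1 3)}; {e, (2 3)}.
So G has 3 subgroups of order 2.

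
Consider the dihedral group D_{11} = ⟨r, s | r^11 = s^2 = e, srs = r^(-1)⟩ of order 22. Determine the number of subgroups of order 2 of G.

11

|G| = 22 and 2 | 22, so subgroups of order 2 are possible by Lagrange.
The subgroups of order 2 are: {e, r^10s}; {e, r^2s}; {e, r^3s}; {e, r^4s}; … (11 in all).
So G has 11 subgroups of order 2.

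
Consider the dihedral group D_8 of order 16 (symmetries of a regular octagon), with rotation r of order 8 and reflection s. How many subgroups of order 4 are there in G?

|G| = 16 and 4 | 16, so subgroups of order 4 are possible by Lagrange.
The subgroups of order 4 are: {e, r^2, r^4, r^6}; {e, r^4, r^2s, r^6s}; {e, r^4, r^3s, r^7s}; {e, r^4, s, r^4s}; … (5 in all).
So G has 5 subgroups of order 4.

5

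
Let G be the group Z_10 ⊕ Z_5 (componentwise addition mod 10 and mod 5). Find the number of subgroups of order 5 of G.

6

|G| = 50 and 5 | 50, so subgroups of order 5 are possible by Lagrange.
The subgroups of order 5 are: {(0,0), (0,1), (0,2), (0,3), (0,4)}; {(0,0), (2,0), (4,0), (6,0), (8,0)}; {(0,0), (2,1), (4,2), (6,3), (8,4)}; {(0,0), (2,2), (4,4), (6,1), (8,3)}; … (6 in all).
So G has 6 subgroups of order 5.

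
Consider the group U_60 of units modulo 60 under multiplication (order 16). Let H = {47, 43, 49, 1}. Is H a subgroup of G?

No

43 ∈ H but its inverse 7 ∉ H, so H is not a subgroup.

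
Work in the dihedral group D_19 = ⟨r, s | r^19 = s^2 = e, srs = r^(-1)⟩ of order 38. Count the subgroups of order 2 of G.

19

|G| = 38 and 2 | 38, so subgroups of order 2 are possible by Lagrange.
The subgroups of order 2 are: {e, r^10s}; {e, r^11s}; {e, r^12s}; {e, r^13s}; … (19 in all).
So G has 19 subgroups of order 2.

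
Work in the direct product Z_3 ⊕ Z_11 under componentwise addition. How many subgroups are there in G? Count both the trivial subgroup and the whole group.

4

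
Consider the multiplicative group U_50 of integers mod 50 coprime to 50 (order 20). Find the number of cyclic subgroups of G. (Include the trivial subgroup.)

6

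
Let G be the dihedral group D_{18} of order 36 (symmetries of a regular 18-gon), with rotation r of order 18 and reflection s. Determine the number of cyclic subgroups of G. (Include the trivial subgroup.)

24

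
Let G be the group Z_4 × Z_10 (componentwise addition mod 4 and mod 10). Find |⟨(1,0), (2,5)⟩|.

8

|⟨(1,0)⟩| = 4 and |⟨(2,5)⟩| = 2, so |H| is a multiple of lcm(4, 2) = 4 and divides |G| = 40.
Closing under the operation: H = {(0,0), (0,5), (1,0), (1,5), (2,0), (2,5), (3,0), (3,5)}, so |H| = 8.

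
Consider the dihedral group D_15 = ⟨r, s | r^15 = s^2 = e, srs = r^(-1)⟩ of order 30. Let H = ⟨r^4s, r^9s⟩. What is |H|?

6

|⟨r^4s⟩| = 2 and |⟨r^9s⟩| = 2, so |H| is a multiple of lcm(2, 2) = 2 and divides |G| = 30.
Closing under the operation: H = {e, r^5, r^10, r^4s, r^9s, r^14s}, so |H| = 6.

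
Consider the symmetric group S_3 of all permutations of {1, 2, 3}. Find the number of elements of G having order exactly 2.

3

The elements of order 2 are: (2 3), (1 2), (1 3).
That's 3.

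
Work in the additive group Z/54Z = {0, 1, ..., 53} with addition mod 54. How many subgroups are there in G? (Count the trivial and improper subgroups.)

8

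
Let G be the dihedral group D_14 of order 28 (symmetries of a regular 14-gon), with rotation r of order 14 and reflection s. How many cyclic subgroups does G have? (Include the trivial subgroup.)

Each element a generates a cyclic subgroup ⟨a⟩; distinct elements may generate the same one (a cyclic group of order d has φ(d) generators).
Cyclic subgroups by order — order 1: 1; order 2: 15; order 7: 1; order 14: 1.
Total: 18.

18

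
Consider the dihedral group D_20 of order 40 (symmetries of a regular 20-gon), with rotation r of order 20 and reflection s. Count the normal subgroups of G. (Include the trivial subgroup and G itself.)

G has 48 subgroups. Checking conjugation-invariance by order — order 1: 1/1 normal; order 2: 1/21 normal; order 4: 1/11 normal; order 5: 1/1 normal; order 8: 0/5 normal; order 10: 1/5 normal; order 20: 3/3 normal; order 40: 1/1 normal.
Total normal subgroups: 9.

9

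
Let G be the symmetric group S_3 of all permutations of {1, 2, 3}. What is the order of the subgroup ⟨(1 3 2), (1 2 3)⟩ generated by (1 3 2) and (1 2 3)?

3

|⟨(1 3 2)⟩| = 3 and |⟨(1 2 3)⟩| = 3, so |H| is a multiple of lcm(3, 3) = 3 and divides |G| = 6.
Closing under the operation: H = {e, (1 2 3), (1 3 2)}, so |H| = 3.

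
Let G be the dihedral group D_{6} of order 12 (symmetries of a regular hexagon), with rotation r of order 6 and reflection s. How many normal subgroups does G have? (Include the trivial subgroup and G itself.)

7

G has 16 subgroups. Checking conjugation-invariance by order — order 1: 1/1 normal; order 2: 1/7 normal; order 3: 1/1 normal; order 4: 0/3 normal; order 6: 3/3 normal; order 12: 1/1 normal.
Total normal subgroups: 7.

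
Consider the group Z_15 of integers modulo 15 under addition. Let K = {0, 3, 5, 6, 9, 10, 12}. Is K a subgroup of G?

No

|K| = 7 does not divide |G| = 15, so by Lagrange K is not a subgroup.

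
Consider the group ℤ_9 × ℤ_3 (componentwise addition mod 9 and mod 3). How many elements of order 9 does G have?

An element (a,b) has order lcm(ord(a), ord(b)); count pairs with lcm equal to 9.
Enumerating gives 18 such elements.

18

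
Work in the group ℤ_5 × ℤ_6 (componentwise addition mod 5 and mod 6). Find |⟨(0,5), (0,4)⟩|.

6

|⟨(0,5)⟩| = 6 and |⟨(0,4)⟩| = 3, so |H| is a multiple of lcm(6, 3) = 6 and divides |G| = 30.
Closing under the operation: H = {(0,0), (0,1), (0,2), (0,3), (0,4), (0,5)}, so |H| = 6.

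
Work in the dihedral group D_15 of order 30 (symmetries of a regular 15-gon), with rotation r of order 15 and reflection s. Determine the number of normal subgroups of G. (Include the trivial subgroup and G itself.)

G has 28 subgroups. Checking conjugation-invariance by order — order 1: 1/1 normal; order 2: 0/15 normal; order 3: 1/1 normal; order 5: 1/1 normal; order 6: 0/5 normal; order 10: 0/3 normal; order 15: 1/1 normal; order 30: 1/1 normal.
Total normal subgroups: 5.

5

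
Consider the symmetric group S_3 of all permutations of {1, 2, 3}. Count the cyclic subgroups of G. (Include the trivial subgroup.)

5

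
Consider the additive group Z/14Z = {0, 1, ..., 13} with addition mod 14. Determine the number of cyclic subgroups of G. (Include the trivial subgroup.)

Each element a generates a cyclic subgroup ⟨a⟩; distinct elements may generate the same one (a cyclic group of order d has φ(d) generators).
Cyclic subgroups by order — order 1: 1; order 2: 1; order 7: 1; order 14: 1.
Total: 4.

4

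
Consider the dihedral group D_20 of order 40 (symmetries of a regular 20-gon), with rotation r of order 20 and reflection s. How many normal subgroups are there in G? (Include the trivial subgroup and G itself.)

9

G has 48 subgroups. Checking conjugation-invariance by order — order 1: 1/1 normal; order 2: 1/21 normal; order 4: 1/11 normal; order 5: 1/1 normal; order 8: 0/5 normal; order 10: 1/5 normal; order 20: 3/3 normal; order 40: 1/1 normal.
Total normal subgroups: 9.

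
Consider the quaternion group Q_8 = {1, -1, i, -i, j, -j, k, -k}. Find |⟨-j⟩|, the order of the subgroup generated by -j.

4

Computing powers of -j: the smallest k with (-j)^k = e is k = 4.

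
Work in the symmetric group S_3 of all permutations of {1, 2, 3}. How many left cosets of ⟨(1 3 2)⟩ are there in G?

2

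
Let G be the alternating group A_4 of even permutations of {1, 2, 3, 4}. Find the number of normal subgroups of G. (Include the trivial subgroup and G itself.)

3

G has 10 subgroups. Checking conjugation-invariance by order — order 1: 1/1 normal; order 2: 0/3 normal; order 3: 0/4 normal; order 4: 1/1 normal; order 12: 1/1 normal.
Total normal subgroups: 3.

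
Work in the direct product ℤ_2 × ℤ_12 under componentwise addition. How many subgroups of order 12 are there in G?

3

|G| = 24 and 12 | 24, so subgroups of order 12 are possible by Lagrange.
The subgroups of order 12 are: {(0,0), (0,1), (0,2), (0,3), (0,4), (0,5), (0,6), (0,7), (0,8), (0,9), (0,10), (0,11)}; {(0,0), (0,2), (0,4), (0,6), (0,8), (0,10), (1,0), (1,2), (1,4), (1,6), (1,8), (1,10)}; {(0,0), (0,2), (0,4), (0,6), (0,8), (0,10), (1,1), (1,3), (1,5), (1,7), (1,9), (1,11)}.
So G has 3 subgroups of order 12.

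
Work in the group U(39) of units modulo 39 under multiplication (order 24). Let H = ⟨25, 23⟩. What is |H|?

|⟨25⟩| = 2 and |⟨23⟩| = 6, so |H| is a multiple of lcm(2, 6) = 6 and divides |G| = 24.
Closing under the operation: H = {1, 4, 10, 14, 16, 17, 22, 23, 25, 29, 35, 38}, so |H| = 12.

12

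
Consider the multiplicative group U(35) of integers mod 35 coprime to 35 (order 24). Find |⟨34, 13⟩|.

8

|⟨34⟩| = 2 and |⟨13⟩| = 4, so |H| is a multiple of lcm(2, 4) = 4 and divides |G| = 24.
Closing under the operation: H = {1, 6, 8, 13, 22, 27, 29, 34}, so |H| = 8.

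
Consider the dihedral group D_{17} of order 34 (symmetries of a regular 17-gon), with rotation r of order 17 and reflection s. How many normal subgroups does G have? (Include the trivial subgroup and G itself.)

G has 20 subgroups. Checking conjugation-invariance by order — order 1: 1/1 normal; order 2: 0/17 normal; order 17: 1/1 normal; order 34: 1/1 normal.
Total normal subgroups: 3.

3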